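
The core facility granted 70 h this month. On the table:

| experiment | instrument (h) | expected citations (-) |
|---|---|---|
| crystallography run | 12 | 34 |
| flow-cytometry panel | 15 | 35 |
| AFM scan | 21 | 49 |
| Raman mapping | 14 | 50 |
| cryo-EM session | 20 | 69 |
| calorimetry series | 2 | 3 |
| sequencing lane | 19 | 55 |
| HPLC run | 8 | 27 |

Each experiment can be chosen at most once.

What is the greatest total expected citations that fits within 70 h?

215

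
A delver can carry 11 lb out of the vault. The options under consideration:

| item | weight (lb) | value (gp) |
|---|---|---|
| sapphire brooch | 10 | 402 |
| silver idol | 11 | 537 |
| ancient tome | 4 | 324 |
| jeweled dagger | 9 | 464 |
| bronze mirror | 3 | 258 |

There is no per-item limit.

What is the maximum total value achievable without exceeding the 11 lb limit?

By value per lb: bronze mirror 86.00, ancient tome 81.00, jeweled dagger 51.56 lead.
Taking the top-ratio items first gives 3×bronze mirror for 774 (9 lb).
Dropping 2×bronze mirror frees 6 lb; slotting in 2×ancient tome (8 lb) lifts the total to 906 at 11 lb.
Nothing else within 11 lb beats 906.

906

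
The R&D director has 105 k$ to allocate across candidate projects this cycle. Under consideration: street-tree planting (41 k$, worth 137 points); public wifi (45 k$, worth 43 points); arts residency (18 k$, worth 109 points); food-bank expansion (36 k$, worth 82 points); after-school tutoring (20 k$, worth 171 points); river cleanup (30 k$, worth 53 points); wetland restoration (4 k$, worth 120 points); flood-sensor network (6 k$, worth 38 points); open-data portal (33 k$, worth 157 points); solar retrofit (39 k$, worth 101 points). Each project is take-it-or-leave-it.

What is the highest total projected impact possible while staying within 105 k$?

Greedy by ratio would take arts residency + after-school tutoring + wetland restoration + flood-sensor network + open-data portal: 81 k$ used, total 595.
Dropping arts residency frees 18 k$; slotting in street-tree planting (41 k$) lifts the total to 623 at 104 k$.
The closest alternative, arts residency + after-school tutoring + river cleanup + wetland restoration + open-data portal, reaches only 610.

623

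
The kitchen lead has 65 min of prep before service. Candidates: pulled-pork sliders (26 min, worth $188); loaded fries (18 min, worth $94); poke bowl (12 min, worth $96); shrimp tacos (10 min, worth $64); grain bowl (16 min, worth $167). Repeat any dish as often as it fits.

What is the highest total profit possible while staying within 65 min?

668

By profit per min: grain bowl 10.44, poke bowl 8.00, pulled-pork sliders 7.23 lead.
Best packing: 4×grain bowl — 64 min, 668 total.
No other feasible combination exceeds 668.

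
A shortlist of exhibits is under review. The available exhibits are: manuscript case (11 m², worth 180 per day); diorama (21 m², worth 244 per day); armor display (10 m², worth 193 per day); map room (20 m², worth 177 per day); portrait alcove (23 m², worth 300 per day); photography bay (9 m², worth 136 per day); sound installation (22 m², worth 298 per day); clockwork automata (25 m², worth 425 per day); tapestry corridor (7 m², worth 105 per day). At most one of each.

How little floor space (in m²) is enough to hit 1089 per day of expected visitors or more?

Minimise m² subject to total expected visitors ≥ 1089.
manuscript case + armor display + sound installation + clockwork automata reaches 1096 using 68 m².
Below 68 m² the best achievable stays under 1089.

68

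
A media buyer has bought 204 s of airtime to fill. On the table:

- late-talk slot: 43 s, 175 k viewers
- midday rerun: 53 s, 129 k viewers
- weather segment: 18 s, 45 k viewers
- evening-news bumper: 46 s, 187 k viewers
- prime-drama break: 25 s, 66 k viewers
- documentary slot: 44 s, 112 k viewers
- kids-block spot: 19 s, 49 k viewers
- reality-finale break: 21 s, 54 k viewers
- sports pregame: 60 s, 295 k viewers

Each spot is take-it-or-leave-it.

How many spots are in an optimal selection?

4

The maximum expected reach within 204 s is 786.
late-talk slot + midday rerun + evening-news bumper + sports pregame hits 786 at 202 s.
Every optimal selection uses 4 spots.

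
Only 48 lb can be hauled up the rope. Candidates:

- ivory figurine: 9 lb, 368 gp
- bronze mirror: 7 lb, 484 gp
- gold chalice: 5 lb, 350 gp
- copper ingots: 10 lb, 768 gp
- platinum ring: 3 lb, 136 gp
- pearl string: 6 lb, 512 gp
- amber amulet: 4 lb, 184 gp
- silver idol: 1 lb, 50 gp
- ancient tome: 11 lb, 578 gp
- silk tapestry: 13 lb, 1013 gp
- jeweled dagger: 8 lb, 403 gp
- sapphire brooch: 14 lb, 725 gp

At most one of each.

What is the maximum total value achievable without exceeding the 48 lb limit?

3447

By value per lb: pearl string 85.33, silk tapestry 77.92, copper ingots 76.80 lead.
The ratio heuristic lands on bronze mirror + gold chalice + copper ingots + pearl string + amber amulet + silver idol + silk tapestry (3361) but leaves 2 lb idle.
Replace silver idol with platinum ring: the trade gains 86 net, giving 3447 at 48 lb.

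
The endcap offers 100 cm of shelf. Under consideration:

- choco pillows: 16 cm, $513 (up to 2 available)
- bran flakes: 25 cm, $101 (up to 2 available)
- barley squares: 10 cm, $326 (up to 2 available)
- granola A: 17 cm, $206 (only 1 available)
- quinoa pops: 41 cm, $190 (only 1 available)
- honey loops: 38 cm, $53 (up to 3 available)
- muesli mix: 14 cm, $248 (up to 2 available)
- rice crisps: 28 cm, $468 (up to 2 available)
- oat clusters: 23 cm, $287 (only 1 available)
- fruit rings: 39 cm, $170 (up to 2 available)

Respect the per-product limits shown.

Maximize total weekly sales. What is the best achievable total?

2394

The ratio heuristic lands on 2×choco pillows + 2×barley squares + granola A + 2×muesli mix (2380) but leaves 3 cm idle.
Dropping granola A and muesli mix frees 31 cm; slotting in rice crisps (28 cm) lifts the total to 2394 at 94 cm.
That's the maximum — no swap from here does better than 2394.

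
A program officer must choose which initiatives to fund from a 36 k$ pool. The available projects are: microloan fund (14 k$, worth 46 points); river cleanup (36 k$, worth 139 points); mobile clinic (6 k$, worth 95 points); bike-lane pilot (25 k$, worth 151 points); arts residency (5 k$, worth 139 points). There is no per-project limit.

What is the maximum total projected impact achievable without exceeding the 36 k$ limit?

973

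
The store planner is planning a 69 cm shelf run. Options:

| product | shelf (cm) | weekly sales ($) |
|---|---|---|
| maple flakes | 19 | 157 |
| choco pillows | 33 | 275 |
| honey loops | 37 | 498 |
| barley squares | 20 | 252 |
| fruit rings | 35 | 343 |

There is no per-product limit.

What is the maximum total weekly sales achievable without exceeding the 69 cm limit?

756

By weekly sales per cm: honey loops 13.46, barley squares 12.60, fruit rings 9.80 lead.
Greedy by ratio would take honey loops + barley squares: 57 cm used, total 750.
The 37 cm tied up in honey loops is better spent on 2×barley squares — total rises to 756 (60 cm).
No other feasible combination exceeds 756.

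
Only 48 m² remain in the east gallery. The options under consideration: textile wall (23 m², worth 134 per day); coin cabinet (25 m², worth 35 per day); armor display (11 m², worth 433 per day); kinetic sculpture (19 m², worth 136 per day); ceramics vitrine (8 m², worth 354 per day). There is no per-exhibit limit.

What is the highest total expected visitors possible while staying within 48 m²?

2124

Density check — ceramics vitrine 44.25, armor display 39.36, kinetic sculpture 7.16, textile wall 5.83 are the best per m².
6×ceramics vitrine uses 48 of the 48 m² and totals 2124.
Nothing else within 48 m² beats 2124.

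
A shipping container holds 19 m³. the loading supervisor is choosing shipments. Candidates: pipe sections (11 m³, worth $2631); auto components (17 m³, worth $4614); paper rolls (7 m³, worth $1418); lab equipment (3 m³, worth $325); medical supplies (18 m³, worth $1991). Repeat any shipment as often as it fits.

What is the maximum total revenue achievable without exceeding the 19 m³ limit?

Auto components uses 17 of the 19 m³ and totals 4614.

4614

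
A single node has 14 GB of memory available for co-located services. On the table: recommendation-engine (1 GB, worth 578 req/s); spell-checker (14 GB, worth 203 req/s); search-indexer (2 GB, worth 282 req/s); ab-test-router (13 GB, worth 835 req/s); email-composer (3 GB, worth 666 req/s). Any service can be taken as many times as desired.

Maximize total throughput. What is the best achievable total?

Best packing: 14×recommendation-engine — 14 GB, 8092 total.
No other feasible combination exceeds 8092.

8092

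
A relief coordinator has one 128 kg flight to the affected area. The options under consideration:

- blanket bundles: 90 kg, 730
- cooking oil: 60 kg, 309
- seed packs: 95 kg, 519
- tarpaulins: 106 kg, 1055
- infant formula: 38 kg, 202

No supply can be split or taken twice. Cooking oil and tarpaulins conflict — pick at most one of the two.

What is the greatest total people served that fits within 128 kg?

1055

By people served per kg: tarpaulins 9.95, blanket bundles 8.11, seed packs 5.46 lead.
Best packing: tarpaulins — 106 kg, 1055 total.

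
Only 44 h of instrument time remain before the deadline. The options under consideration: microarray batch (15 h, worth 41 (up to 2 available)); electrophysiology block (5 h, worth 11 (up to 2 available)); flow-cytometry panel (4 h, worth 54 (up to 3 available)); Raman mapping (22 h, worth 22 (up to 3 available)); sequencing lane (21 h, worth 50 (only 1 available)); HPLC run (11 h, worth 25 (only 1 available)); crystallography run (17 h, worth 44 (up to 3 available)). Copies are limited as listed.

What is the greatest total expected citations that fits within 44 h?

Greedy by ratio would take 2×microarray batch + 3×flow-cytometry panel: 42 h used, total 244.
The 15 h tied up in microarray batch is better spent on crystallography run — total rises to 247 (44 h).
No other feasible combination exceeds 247.

247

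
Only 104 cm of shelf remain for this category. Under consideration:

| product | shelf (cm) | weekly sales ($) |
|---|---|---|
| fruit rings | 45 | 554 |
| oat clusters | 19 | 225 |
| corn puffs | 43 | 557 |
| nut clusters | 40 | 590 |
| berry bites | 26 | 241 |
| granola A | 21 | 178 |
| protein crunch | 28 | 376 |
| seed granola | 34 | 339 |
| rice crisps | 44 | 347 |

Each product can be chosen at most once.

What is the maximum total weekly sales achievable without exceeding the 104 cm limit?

1372

Filling by ratio: oat clusters + nut clusters + protein crunch for 1191, with 17 cm left unused.
Replace protein crunch with corn puffs: the trade gains 181 net, giving 1372 at 102 cm.
The closest alternative, fruit rings + oat clusters + nut clusters, reaches only 1369.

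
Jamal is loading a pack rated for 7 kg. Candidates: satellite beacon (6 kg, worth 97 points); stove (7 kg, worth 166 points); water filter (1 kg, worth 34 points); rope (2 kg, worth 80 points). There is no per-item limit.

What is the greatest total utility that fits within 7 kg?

Density check — rope 40.00, water filter 34.00, stove 23.71 are the best per kg.
The ratio ordering already packs tightly: water filter + 3×rope, 7 kg, 274.

274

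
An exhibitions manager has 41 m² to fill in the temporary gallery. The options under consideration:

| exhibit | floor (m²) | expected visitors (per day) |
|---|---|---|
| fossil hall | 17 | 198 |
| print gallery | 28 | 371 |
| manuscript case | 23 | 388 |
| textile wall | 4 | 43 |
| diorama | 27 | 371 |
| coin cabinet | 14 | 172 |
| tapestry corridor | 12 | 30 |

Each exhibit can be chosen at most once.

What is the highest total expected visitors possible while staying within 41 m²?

603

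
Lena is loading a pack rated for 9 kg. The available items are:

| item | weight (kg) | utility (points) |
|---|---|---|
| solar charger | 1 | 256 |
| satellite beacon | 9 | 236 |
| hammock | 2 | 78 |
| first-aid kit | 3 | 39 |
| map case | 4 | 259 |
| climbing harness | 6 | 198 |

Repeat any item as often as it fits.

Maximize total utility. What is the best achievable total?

Ranking by ratio (utility/kg): solar charger 256.00, map case 64.75, hammock 39.00.
Taking 9×solar charger: 9 kg used, 2304 in utility.
Every other selection either busts 9 kg or fails to beat 2304.

2304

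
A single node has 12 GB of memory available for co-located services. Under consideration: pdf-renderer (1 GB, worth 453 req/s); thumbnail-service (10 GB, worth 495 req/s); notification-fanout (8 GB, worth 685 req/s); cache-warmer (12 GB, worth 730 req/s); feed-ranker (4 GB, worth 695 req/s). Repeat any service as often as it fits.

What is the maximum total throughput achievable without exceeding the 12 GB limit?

5436

Best packing: 12×pdf-renderer — 12 GB, 5436 total.
Nothing else within 12 GB beats 5436.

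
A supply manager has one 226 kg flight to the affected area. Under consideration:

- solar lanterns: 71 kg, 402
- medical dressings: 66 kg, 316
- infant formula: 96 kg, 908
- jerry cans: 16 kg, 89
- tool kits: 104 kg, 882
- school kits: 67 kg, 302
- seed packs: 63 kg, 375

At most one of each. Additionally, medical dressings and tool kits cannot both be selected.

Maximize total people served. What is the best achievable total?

Taking infant formula + jerry cans + tool kits: 216 kg used, 1879 in people served.

1879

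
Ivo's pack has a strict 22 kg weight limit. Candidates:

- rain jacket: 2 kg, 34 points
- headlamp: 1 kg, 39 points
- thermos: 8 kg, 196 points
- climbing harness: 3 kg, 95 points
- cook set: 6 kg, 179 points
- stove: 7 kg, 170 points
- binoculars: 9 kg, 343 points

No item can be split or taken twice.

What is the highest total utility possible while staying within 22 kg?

Filling by ratio: rain jacket + headlamp + climbing harness + cook set + binoculars for 690, with 1 kg left unused.
The 6 kg tied up in rain jacket and headlamp and climbing harness is better spent on stove — total rises to 692 (22 kg).
No other feasible combination exceeds 692.

692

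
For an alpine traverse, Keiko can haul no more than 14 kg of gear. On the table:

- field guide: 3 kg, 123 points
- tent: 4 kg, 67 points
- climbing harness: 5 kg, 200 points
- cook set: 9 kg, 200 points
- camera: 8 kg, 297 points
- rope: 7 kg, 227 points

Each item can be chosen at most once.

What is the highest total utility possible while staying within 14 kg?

497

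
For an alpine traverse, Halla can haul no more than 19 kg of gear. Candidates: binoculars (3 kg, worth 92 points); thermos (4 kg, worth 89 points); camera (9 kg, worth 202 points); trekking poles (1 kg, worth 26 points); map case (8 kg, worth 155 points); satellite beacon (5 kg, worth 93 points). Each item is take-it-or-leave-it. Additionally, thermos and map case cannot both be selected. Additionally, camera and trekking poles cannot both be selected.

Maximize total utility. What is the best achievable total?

387

Binoculars + camera + satellite beacon uses 17 of the 19 kg and totals 387.
That's the maximum — no feasible swap from here does better than 387.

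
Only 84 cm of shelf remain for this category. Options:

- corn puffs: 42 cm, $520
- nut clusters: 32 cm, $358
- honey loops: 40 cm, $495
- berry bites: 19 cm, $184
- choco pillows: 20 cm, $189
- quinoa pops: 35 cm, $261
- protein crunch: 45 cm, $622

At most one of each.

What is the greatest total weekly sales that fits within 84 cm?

1015

The ratio heuristic lands on nut clusters + protein crunch (980) but leaves 7 cm idle.
Replace nut clusters and protein crunch with corn puffs + honey loops: the trade gains 35 net, giving 1015 at 82 cm.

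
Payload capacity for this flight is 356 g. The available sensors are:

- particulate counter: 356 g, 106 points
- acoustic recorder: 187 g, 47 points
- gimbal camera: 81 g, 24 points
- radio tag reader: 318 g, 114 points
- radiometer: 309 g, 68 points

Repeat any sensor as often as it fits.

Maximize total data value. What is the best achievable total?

Best packing: radio tag reader — 318 g, 114 total.

114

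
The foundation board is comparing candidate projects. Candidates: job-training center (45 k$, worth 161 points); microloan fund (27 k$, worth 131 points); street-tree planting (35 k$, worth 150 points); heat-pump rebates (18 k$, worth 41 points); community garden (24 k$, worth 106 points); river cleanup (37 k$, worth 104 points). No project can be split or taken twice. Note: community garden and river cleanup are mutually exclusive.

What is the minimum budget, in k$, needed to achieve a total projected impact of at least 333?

86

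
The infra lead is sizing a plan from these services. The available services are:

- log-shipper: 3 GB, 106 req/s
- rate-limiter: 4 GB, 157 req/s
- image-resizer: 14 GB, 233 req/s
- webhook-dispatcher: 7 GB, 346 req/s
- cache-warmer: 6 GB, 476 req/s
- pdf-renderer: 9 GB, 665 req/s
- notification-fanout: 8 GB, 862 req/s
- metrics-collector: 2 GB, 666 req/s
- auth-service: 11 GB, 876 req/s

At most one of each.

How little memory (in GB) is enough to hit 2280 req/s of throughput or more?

21

Need the lightest bundle worth ≥ 2280.
notification-fanout + metrics-collector + auth-service reaches 2404 using 21 GB.
Any bundle with less than 21 GB falls short of 2280.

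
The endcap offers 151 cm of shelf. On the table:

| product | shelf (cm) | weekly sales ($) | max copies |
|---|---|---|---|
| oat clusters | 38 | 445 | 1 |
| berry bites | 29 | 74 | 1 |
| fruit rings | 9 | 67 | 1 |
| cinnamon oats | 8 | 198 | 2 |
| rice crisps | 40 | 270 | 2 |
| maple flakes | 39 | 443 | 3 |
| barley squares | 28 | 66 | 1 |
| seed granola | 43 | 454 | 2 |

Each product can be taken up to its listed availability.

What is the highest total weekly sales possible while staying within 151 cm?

1816

A density-first pass picks oat clusters + fruit rings + 2×cinnamon oats + 2×maple flakes — 1794 at 141 cm.
Dropping 2×maple flakes frees 78 cm; slotting in 2×seed granola (86 cm) lifts the total to 1816 at 149 cm.
The spare 2 cm is too small for any remaining product, and no exchange beats 1816.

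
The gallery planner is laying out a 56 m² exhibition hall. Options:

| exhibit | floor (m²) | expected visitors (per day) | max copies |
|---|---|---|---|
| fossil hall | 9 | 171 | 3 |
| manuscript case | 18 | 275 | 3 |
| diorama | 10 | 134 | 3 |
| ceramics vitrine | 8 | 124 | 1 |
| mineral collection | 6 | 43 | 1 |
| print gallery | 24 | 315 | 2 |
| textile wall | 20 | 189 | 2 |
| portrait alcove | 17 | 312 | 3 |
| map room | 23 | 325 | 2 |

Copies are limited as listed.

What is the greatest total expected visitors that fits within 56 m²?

966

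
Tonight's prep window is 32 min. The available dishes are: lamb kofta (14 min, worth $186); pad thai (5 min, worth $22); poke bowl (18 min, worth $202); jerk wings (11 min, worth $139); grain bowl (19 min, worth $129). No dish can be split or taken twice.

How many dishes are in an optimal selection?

The maximum profit within 32 min is 388.
One optimal bundle: lamb kofta + poke bowl (32 min).
Any selection reaching 388 contains exactly 2 dishes.

2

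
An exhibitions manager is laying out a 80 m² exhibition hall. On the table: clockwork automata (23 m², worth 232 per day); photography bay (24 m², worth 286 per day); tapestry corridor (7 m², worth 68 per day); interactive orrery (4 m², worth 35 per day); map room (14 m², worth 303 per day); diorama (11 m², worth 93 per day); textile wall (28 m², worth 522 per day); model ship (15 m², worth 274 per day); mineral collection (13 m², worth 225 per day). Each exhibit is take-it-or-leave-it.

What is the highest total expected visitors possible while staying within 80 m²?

Density check — map room 21.64, textile wall 18.64, model ship 18.27, mineral collection 17.31 are the best per m².
Best packing: tapestry corridor + map room + textile wall + model ship + mineral collection — 77 m², 1392 total.

1392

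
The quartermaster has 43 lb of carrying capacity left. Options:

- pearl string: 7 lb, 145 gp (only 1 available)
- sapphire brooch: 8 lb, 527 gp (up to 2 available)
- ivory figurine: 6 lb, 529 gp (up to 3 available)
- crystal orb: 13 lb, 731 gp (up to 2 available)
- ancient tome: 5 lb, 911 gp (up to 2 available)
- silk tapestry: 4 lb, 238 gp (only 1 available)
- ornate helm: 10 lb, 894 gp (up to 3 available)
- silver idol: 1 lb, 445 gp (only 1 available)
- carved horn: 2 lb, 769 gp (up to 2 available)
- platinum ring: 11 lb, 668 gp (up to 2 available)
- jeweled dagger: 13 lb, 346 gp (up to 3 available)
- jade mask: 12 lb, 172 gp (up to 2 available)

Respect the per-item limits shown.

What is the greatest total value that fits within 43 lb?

6286

Greedy by ratio would take ivory figurine + 2×ancient tome + 2×ornate helm + silver idol + 2×carved horn: 41 lb used, total 6122.
The 10 lb tied up in ornate helm is better spent on 2×ivory figurine — total rises to 6286 (43 lb).
No other feasible combination exceeds 6286.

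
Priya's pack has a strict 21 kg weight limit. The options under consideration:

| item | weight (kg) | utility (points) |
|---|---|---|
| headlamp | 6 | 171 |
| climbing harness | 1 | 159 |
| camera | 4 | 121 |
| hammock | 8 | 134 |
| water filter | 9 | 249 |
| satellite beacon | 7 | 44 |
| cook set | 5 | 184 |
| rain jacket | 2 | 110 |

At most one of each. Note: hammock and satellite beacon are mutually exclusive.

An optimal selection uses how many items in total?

5

Best achievable utility is 823.
One optimal bundle: climbing harness + camera + water filter + cook set + rain jacket (21 kg).
Any selection reaching 823 contains exactly 5 items.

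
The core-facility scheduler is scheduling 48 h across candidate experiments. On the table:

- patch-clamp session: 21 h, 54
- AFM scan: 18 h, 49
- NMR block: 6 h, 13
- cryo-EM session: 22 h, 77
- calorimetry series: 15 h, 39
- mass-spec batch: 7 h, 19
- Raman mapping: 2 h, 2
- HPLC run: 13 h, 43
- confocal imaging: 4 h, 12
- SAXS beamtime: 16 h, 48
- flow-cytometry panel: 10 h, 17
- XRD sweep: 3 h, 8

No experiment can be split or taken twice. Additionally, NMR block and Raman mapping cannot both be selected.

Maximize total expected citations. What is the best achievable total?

153

By expected citations per h: cryo-EM session 3.50, HPLC run 3.31, confocal imaging 3.00 lead.
Best packing: cryo-EM session + mass-spec batch + Raman mapping + HPLC run + confocal imaging — 48 h, 153 total.
An exhaustive check of the 4096 subsets confirms 153.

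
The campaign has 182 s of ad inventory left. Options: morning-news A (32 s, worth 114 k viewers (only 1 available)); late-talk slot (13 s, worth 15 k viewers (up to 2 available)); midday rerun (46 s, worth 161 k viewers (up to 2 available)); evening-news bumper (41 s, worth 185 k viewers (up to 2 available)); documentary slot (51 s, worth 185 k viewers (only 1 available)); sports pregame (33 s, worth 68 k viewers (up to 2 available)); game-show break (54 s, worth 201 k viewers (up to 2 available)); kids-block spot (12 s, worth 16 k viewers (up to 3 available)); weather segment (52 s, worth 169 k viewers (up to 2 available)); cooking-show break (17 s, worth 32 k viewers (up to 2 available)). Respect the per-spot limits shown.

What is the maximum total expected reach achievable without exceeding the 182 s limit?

Ranking by ratio (expected reach/s): evening-news bumper 4.51, game-show break 3.72, documentary slot 3.63, morning-news A 3.56.
Greedy by ratio would take morning-news A + 2×evening-news bumper + game-show break + kids-block spot: 180 s used, total 701.
Replace morning-news A and kids-block spot with midday rerun: the trade gains 31 net, giving 732 at 182 s.
No other feasible combination exceeds 732.

732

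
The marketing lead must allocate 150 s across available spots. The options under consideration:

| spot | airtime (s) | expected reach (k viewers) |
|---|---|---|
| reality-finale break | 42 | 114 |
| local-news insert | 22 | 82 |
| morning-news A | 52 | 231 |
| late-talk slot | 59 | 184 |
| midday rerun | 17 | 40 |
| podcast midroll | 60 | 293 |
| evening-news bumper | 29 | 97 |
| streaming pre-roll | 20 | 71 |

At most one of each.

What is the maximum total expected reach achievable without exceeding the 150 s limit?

635

A density-first pass picks local-news insert + morning-news A + podcast midroll — 606 at 134 s.
The 22 s tied up in local-news insert is better spent on midday rerun + streaming pre-roll — total rises to 635 (149 s).
No other feasible combination exceeds 635.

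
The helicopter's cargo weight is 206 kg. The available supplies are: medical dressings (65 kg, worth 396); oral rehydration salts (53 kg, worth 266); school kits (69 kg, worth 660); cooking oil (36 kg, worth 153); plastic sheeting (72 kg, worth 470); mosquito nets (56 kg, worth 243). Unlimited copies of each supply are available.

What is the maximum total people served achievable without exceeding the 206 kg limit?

Ranking by ratio (people served/kg): school kits 9.57, plastic sheeting 6.53, medical dressings 6.09.
Medical dressings + 2×school kits uses 203 of the 206 kg and totals 1716.

1716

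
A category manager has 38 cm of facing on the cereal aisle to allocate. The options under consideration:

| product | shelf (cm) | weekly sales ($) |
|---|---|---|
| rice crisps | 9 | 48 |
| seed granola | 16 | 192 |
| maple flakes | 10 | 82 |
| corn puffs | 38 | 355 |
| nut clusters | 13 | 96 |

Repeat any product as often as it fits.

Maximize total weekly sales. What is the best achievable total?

The ratio ordering already packs tightly: 2×seed granola, 32 cm, 384.
That's the maximum — no swap from here does better than 384.

384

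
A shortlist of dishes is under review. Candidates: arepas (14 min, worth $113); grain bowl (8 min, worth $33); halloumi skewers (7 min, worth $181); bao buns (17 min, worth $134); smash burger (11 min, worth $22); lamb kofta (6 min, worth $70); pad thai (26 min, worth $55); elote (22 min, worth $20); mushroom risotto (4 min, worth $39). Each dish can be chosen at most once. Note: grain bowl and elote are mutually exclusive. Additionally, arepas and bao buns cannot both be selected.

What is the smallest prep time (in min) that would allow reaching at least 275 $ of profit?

17

Look for the lowest-prep combination reaching 275.
Taking halloumi skewers + lamb kofta + mushroom risotto gives 290 (≥ 275) for 17 min.
No combination under 17 min hits 275.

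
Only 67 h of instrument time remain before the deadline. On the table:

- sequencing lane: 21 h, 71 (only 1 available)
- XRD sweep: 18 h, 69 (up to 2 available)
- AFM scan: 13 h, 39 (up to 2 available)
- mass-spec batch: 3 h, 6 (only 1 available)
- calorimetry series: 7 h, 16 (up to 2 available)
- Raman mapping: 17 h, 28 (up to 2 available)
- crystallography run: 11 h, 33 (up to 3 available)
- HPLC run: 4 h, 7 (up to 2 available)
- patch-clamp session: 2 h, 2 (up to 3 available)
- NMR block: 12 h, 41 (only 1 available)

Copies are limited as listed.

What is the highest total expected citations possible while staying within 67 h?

Filling by ratio: 2×XRD sweep + AFM scan + mass-spec batch + patch-clamp session + NMR block for 226, with 1 h left unused.
A better packing is sequencing lane + 2×XRD sweep + mass-spec batch + calorimetry series: 67 h, total 231.
That's the maximum — no swap from here does better than 231.

231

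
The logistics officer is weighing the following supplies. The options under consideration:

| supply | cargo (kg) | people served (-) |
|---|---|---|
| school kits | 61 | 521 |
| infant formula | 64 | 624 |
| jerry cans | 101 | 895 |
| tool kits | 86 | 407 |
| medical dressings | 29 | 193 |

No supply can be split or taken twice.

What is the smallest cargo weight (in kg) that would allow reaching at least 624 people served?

Minimise kg subject to total people served ≥ 624.
Taking infant formula gives 624 (≥ 624) for 64 kg.
Any bundle with less than 64 kg falls short of 624.

64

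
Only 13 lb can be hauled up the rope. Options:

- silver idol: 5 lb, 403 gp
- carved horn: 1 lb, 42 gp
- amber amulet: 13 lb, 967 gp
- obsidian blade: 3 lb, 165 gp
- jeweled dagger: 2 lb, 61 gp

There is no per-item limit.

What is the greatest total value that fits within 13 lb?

The ratio ordering already packs tightly: 2×silver idol + obsidian blade, 13 lb, 971.
That's the maximum — no swap from here does better than 971.

971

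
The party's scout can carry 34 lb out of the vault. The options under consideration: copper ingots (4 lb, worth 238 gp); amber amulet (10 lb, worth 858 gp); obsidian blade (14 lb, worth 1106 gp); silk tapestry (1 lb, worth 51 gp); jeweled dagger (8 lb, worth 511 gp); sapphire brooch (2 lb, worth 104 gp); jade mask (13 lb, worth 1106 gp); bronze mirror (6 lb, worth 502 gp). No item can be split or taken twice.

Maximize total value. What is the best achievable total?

2765

Taking the top-ratio items first gives copper ingots + amber amulet + silk tapestry + jade mask + bronze mirror for 2755 (34 lb).
The 14 lb tied up in copper ingots and amber amulet is better spent on obsidian blade — total rises to 2765 (34 lb).
The closest alternative, copper ingots + amber amulet + silk tapestry + jade mask + bronze mirror, reaches only 2755.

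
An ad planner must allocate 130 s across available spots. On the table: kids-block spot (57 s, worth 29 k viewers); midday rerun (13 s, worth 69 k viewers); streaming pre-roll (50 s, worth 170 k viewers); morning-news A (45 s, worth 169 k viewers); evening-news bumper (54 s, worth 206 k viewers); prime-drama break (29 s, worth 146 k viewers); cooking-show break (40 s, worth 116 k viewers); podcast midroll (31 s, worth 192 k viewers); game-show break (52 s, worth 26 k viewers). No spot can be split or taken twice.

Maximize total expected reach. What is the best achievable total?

613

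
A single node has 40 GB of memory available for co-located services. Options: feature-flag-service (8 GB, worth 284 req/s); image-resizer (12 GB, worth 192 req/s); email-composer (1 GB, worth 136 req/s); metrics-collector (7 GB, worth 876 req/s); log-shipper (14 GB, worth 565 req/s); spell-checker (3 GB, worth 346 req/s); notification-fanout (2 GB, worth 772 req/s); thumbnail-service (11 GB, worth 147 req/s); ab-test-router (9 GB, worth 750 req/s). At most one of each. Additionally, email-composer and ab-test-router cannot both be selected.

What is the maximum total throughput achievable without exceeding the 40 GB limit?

3309

Taking metrics-collector + log-shipper + spell-checker + notification-fanout + ab-test-router: 35 GB used, 3309 in throughput.
That's the maximum — no feasible swap from here does better than 3309.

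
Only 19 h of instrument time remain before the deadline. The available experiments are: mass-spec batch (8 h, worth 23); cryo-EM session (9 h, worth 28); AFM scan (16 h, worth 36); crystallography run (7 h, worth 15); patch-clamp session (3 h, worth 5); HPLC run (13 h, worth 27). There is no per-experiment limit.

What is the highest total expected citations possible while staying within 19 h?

The ratio ordering already packs tightly: 2×cryo-EM session, 18 h, 56.
Nothing else within 19 h beats 56.

56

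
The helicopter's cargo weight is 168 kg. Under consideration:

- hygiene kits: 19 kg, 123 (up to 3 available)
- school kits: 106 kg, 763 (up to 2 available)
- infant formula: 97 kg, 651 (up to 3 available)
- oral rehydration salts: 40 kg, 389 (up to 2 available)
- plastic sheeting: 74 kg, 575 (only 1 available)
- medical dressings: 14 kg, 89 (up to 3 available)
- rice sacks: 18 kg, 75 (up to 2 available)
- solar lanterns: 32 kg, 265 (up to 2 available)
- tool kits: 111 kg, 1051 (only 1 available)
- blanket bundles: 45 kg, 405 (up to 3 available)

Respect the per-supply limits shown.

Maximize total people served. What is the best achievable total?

Taking the top-ratio supplies first gives 2×oral rehydration salts + solar lanterns + blanket bundles for 1448 (157 kg).
A better packing is oral rehydration salts + medical dressings + tool kits: 165 kg, total 1529.

1529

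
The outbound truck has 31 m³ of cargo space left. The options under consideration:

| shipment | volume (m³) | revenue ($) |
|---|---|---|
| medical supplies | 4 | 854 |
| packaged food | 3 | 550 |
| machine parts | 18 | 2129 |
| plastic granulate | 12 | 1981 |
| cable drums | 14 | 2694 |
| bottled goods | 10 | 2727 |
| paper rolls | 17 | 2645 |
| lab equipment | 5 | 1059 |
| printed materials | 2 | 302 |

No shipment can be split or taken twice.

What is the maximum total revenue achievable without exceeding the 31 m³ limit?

6825

Taking the top-ratio shipments first gives medical supplies + packaged food + bottled goods + lab equipment + printed materials for 5492 (24 m³).
The 7 m³ tied up in lab equipment and printed materials is better spent on cable drums — total rises to 6825 (31 m³).
Runner-up cable drums + bottled goods + lab equipment + printed materials tops out at 6782.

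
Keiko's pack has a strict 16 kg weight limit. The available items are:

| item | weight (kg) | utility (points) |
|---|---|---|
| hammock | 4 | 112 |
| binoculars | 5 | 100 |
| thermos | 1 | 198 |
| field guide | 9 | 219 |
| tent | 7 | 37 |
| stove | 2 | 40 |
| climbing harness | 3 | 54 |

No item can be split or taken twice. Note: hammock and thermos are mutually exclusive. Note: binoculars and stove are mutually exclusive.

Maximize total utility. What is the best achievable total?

517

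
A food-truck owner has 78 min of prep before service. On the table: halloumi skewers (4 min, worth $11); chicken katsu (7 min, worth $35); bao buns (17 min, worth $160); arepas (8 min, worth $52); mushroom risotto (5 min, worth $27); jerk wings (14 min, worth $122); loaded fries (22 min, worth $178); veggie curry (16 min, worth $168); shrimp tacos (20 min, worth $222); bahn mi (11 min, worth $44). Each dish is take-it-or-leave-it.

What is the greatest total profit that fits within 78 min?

728

Taking the top-ratio dishes first gives bao buns + arepas + jerk wings + veggie curry + shrimp tacos for 724 (75 min).
Replace arepas and jerk wings with loaded fries: the trade gains 4 net, giving 728 at 75 min.
Runner-up bao buns + arepas + jerk wings + veggie curry + shrimp tacos tops out at 724.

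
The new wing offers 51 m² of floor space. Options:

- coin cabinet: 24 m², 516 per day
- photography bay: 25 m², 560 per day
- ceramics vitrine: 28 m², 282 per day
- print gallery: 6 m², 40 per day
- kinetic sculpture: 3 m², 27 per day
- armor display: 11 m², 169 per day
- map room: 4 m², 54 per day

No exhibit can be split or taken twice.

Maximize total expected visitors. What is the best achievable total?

Coin cabinet + photography bay uses 49 of the 51 m² and totals 1076.
Runner-up photography bay + print gallery + kinetic sculpture + armor display + map room tops out at 850.

1076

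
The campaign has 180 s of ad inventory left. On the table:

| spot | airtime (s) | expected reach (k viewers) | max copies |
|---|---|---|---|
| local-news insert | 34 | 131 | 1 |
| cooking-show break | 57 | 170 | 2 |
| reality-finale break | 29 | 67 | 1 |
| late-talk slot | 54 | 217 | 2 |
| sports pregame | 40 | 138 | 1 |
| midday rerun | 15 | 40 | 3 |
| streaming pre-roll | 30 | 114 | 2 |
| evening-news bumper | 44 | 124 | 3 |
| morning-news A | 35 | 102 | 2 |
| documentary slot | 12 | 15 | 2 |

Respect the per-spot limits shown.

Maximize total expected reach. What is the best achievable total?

686

Ranking by ratio (expected reach/s): late-talk slot 4.02, local-news insert 3.85, streaming pre-roll 3.80, sports pregame 3.45.
Taking the top-ratio spots first gives local-news insert + 2×late-talk slot + streaming pre-roll for 679 (172 s).
The 34 s tied up in local-news insert is better spent on sports pregame — total rises to 686 (178 s).
That's the maximum — no swap from here does better than 686.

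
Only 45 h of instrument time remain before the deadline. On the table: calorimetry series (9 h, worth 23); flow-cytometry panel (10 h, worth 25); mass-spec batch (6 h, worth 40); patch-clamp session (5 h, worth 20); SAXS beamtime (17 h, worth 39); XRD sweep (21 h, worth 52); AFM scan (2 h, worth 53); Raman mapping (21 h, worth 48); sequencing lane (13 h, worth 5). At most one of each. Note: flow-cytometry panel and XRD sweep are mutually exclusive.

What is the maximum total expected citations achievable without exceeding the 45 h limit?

By expected citations per h: AFM scan 26.50, mass-spec batch 6.67, patch-clamp session 4.00 lead.
Greedy by ratio would take calorimetry series + flow-cytometry panel + mass-spec batch + patch-clamp session + AFM scan + sequencing lane: 45 h used, total 166.
Dropping flow-cytometry panel and sequencing lane frees 23 h; slotting in XRD sweep (21 h) lifts the total to 188 at 43 h.
That's the maximum — no feasible swap from here does better than 188.

188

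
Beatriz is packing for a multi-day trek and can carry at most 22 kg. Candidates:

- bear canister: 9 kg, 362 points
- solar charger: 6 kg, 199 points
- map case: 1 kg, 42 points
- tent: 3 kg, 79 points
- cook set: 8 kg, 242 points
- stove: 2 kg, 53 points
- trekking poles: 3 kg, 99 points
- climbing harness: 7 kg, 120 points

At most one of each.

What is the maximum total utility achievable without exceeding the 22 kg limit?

781

By utility per kg: map case 42.00, bear canister 40.22, solar charger 33.17 lead.
A density-first pass picks bear canister + solar charger + map case + stove + trekking poles — 755 at 21 kg.
Dropping stove frees 2 kg; slotting in tent (3 kg) lifts the total to 781 at 22 kg.
The closest alternative, bear canister + cook set + stove + trekking poles, reaches only 756.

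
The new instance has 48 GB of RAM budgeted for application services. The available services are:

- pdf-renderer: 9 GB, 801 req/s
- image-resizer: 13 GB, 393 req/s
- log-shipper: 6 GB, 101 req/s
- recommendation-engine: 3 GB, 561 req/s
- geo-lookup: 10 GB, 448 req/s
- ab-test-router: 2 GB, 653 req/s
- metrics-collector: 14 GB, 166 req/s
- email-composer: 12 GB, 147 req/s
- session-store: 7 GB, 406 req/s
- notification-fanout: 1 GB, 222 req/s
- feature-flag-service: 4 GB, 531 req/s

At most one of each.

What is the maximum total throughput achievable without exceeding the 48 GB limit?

Filling by ratio: pdf-renderer + log-shipper + recommendation-engine + geo-lookup + ab-test-router + session-store + notification-fanout + feature-flag-service for 3723, with 6 GB left unused.
Dropping log-shipper and notification-fanout frees 7 GB; slotting in image-resizer (13 GB) lifts the total to 3793 at 48 GB.
Next best is pdf-renderer + recommendation-engine + geo-lookup + ab-test-router + email-composer + session-store + notification-fanout + feature-flag-service at 3769 (48 GB) — short by 24.

3793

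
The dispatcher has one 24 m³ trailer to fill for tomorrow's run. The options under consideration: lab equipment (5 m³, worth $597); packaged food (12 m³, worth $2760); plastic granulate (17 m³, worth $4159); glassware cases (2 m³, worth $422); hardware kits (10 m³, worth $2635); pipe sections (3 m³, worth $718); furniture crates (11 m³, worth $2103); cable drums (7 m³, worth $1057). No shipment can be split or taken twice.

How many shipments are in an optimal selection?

The maximum revenue within 24 m³ is 5817.
packaged food + glassware cases + hardware kits hits 5817 at 24 m³.
Every optimal selection uses 3 shipments.

3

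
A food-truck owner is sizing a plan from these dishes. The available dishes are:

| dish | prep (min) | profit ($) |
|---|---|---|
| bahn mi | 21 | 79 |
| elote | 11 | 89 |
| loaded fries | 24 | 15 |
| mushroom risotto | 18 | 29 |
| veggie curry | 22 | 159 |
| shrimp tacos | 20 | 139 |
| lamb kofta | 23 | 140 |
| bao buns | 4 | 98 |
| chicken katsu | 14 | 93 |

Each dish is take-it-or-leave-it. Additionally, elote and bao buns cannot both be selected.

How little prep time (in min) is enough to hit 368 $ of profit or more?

Look for the lowest-prep combination reaching 368.
veggie curry + shrimp tacos + bao buns: 396 profit at 46 min.
No combination under 46 min hits 368.

46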